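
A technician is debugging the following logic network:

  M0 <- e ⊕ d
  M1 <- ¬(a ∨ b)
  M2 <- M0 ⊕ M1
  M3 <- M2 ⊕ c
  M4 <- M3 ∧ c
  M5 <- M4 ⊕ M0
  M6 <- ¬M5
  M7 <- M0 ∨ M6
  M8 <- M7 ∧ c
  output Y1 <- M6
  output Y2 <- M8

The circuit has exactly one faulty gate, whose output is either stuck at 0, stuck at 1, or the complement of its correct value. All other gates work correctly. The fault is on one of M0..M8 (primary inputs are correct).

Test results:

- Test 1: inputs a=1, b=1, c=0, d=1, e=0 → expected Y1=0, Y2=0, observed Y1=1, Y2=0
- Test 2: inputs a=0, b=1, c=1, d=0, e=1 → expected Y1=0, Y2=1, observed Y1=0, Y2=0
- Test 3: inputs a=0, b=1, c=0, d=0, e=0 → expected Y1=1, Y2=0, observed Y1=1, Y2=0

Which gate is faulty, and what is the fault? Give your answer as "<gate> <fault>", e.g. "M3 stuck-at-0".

M0 stuck-at-0

Fault-free values for test 1 (a=1, b=1, c=0, d=1, e=0): M0=1, M1=0, M2=1, M3=1, M4=0, M5=1, M6=0, M7=1, M8=0, giving Y1=0, Y2=0. Observed Y1=1, Y2=0.
Test 1: faults giving observed Y1=1, Y2=0 are {M0 stuck-at-0, M0 inverted output, M4 stuck-at-1, M4 inverted output, M5 stuck-at-0, M5 inverted output, M6 stuck-at-1, M6 inverted output}.
Test 2 (a=0, b=1, c=1, d=0, e=1): fault-free M0=1, M1=0, M2=1, M3=0, M4=0, M5=1, M6=0, M7=1, M8=1 → Y1=0, Y2=1; observed Y1=0, Y2=0. Eliminates M4 stuck-at-1, M4 inverted output, M5 stuck-at-0, M5 inverted output, M6 stuck-at-1, M6 inverted output.
Test 3 (a=0, b=1, c=0, d=0, e=0): fault-free M0=0, M1=0, M2=0, M3=0, M4=0, M5=0, M6=1, M7=1, M8=0 → Y1=1, Y2=0; observed Y1=1, Y2=0. Eliminates M0 inverted output.
Only M0 stuck-at-0 is consistent with every test.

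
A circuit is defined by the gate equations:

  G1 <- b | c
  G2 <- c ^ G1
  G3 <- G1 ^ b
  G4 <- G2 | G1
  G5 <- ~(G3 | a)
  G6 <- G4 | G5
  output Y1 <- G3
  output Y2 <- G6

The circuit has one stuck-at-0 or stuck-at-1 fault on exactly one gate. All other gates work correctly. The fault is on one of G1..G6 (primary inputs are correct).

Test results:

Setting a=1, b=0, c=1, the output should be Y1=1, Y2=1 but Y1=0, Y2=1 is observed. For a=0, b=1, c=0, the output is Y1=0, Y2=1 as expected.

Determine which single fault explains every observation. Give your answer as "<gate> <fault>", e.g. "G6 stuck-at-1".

G3 stuck-at-0

Fault-free values for test 1 (a=1, b=0, c=1): G1=1, G2=0, G3=1, G4=1, G5=0, G6=1, giving Y1=1, Y2=1. Observed Y1=0, Y2=1.
Test 1: faults giving observed Y1=0, Y2=1 are {G1 stuck-at-0, G3 stuck-at-0}.
Test 2 (a=0, b=1, c=0): fault-free G1=1, G2=1, G3=0, G4=1, G5=1, G6=1 → Y1=0, Y2=1; observed Y1=0, Y2=1. Eliminates G1 stuck-at-0.
Only G3 stuck-at-0 is consistent with every test.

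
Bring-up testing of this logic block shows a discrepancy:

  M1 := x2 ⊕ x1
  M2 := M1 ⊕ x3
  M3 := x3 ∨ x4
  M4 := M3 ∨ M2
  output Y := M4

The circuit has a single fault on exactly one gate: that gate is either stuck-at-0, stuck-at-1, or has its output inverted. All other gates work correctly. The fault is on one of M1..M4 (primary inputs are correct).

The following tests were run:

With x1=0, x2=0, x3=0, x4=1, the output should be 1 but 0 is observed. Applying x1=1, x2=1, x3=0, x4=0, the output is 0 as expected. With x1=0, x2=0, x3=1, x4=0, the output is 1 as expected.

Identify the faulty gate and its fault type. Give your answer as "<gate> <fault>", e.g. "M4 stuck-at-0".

Fault-free values for test 1 (x1=0, x2=0, x3=0, x4=1): M1=0, M2=0, M3=1, M4=1, giving Y=1. Observed 0.
Test 1: faults giving observed 0 are {M3 stuck-at-0, M3 inverted output, M4 stuck-at-0, M4 inverted output}.
Test 2 (x1=1, x2=1, x3=0, x4=0): fault-free M1=0, M2=0, M3=0, M4=0 → 0; observed 0. Eliminates M3 inverted output, M4 inverted output.
Test 3 (x1=0, x2=0, x3=1, x4=0): fault-free M1=0, M2=1, M3=1, M4=1 → 1; observed 1. Eliminates M4 stuck-at-0.
Only M3 stuck-at-0 is consistent with every test.

M3 stuck-at-0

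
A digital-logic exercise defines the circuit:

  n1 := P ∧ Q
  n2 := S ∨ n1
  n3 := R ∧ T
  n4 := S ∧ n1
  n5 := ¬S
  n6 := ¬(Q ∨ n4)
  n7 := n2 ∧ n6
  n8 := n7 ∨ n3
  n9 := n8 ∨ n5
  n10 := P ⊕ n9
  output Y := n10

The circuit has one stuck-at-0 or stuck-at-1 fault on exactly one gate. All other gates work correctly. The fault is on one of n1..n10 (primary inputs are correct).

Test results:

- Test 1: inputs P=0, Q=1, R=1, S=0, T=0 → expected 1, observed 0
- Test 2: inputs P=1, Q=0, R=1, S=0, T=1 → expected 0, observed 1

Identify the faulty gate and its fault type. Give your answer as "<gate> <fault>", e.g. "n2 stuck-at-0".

n9 stuck-at-0

Fault-free values for test 1 (P=0, Q=1, R=1, S=0, T=0): n1=0, n2=0, n3=0, n4=0, n5=1, n6=0, n7=0, n8=0, n9=1, n10=1, giving Y=1. Observed 0.
Test 1: faults giving observed 0 are {n5 stuck-at-0, n9 stuck-at-0, n10 stuck-at-0}.
Test 2 (P=1, Q=0, R=1, S=0, T=1): fault-free n1=0, n2=0, n3=1, n4=0, n5=1, n6=1, n7=0, n8=1, n9=1, n10=0 → 0; observed 1. Eliminates n5 stuck-at-0, n10 stuck-at-0.
Only n9 stuck-at-0 is consistent with every test.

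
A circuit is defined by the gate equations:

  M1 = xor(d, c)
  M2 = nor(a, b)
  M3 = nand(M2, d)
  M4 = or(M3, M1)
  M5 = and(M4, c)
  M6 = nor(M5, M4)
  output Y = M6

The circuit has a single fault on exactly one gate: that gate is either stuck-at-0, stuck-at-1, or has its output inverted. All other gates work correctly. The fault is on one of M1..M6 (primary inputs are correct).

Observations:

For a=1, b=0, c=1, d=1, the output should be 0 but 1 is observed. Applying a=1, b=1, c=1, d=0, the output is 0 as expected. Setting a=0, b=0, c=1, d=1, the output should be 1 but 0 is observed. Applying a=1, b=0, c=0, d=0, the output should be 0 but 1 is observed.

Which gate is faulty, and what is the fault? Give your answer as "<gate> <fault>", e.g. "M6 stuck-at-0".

Fault-free values for test 1 (a=1, b=0, c=1, d=1): M1=0, M2=0, M3=1, M4=1, M5=1, M6=0, giving Y=0. Observed 1.
Test 1: faults giving observed 1 are {M2 stuck-at-1, M2 inverted output, M3 stuck-at-0, M3 inverted output, M4 stuck-at-0, M4 inverted output, M6 stuck-at-1, M6 inverted output}.
Test 2 (a=1, b=1, c=1, d=0): fault-free M1=1, M2=0, M3=1, M4=1, M5=1, M6=0 → 0; observed 0. Eliminates M4 stuck-at-0, M4 inverted output, M6 stuck-at-1, M6 inverted output.
Test 3 (a=0, b=0, c=1, d=1): fault-free M1=0, M2=1, M3=0, M4=0, M5=0, M6=1 → 1; observed 0. Eliminates M2 stuck-at-1, M3 stuck-at-0.
Test 4 (a=1, b=0, c=0, d=0): fault-free M1=0, M2=0, M3=1, M4=1, M5=0, M6=0 → 0; observed 1. Eliminates M2 inverted output.
Only M3 inverted output is consistent with every test.

M3 inverted output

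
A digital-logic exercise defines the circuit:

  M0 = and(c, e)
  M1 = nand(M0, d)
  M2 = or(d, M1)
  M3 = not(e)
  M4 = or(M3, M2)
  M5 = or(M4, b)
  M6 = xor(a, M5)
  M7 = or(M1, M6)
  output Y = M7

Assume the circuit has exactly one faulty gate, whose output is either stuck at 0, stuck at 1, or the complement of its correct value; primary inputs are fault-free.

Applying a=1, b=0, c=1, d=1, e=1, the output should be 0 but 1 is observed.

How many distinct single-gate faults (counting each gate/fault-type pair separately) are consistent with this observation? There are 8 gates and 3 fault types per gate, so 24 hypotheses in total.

Fault-free: M0=1, M1=0, M2=1, M3=0, M4=1, M5=1, M6=0, M7=0 → 0. Observed 1.
  M0: stuck-at-0, inverted output ✓; others ✗
  M1: stuck-at-1, inverted output ✓; others ✗
  M2: stuck-at-0, inverted output ✓; others ✗
  M3: none of the 3 fault types match ✗
  M4: stuck-at-0, inverted output ✓; others ✗
  M5: stuck-at-0, inverted output ✓; others ✗
  M6: stuck-at-1, inverted output ✓; others ✗
  M7: stuck-at-1, inverted output ✓; others ✗
Consistent faults: {M0 stuck-at-0, M0 inverted output, M1 stuck-at-1, M1 inverted output, M2 stuck-at-0, M2 inverted output, M4 stuck-at-0, M4 inverted output, M5 stuck-at-0, M5 inverted output, M6 stuck-at-1, M6 inverted output, M7 stuck-at-1, M7 inverted output} — 14 in all.

14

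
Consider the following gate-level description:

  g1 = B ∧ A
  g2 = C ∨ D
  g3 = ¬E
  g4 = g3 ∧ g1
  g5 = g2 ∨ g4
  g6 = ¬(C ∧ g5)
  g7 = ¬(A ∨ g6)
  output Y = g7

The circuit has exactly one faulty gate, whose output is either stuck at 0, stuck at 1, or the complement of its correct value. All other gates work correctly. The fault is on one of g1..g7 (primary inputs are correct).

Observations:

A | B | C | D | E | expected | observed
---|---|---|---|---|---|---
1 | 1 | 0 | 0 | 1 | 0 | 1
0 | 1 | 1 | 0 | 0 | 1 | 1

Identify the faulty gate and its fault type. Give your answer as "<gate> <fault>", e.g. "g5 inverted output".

g7 stuck-at-1

Fault-free values for test 1 (A=1, B=1, C=0, D=0, E=1): g1=1, g2=0, g3=0, g4=0, g5=0, g6=1, g7=0, giving Y=0. Observed 1.
Test 1: faults giving observed 1 are {g7 stuck-at-1, g7 inverted output}.
Test 2 (A=0, B=1, C=1, D=0, E=0): fault-free g1=0, g2=1, g3=1, g4=0, g5=1, g6=0, g7=1 → 1; observed 1. Eliminates g7 inverted output.
Only g7 stuck-at-1 is consistent with every test.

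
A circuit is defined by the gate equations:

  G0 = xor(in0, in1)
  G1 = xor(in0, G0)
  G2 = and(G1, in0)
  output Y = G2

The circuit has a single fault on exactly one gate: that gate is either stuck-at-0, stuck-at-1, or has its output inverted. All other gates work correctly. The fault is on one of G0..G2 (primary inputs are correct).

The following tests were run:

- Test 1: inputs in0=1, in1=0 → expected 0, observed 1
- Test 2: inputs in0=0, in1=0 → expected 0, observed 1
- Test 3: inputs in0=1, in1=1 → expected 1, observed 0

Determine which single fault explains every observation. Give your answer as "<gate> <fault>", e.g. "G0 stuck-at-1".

Fault-free values for test 1 (in0=1, in1=0): G0=1, G1=0, G2=0, giving Y=0. Observed 1.
Test 1: faults giving observed 1 are {G0 stuck-at-0, G0 inverted output, G1 stuck-at-1, G1 inverted output, G2 stuck-at-1, G2 inverted output}.
Test 2 (in0=0, in1=0): fault-free G0=0, G1=0, G2=0 → 0; observed 1. Eliminates G0 stuck-at-0, G0 inverted output, G1 stuck-at-1, G1 inverted output.
Test 3 (in0=1, in1=1): fault-free G0=0, G1=1, G2=1 → 1; observed 0. Eliminates G2 stuck-at-1.
Only G2 inverted output is consistent with every test.

G2 inverted output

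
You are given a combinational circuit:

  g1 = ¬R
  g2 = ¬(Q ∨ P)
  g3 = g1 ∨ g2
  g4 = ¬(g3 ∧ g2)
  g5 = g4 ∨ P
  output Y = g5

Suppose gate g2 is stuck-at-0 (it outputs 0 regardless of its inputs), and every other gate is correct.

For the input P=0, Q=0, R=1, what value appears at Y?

Propagate with g2 forced: g1=0, g2=0 [stuck-at-0], g3=0, g4=1, g5=1.
So Y = 1. (Without the fault it would be 0.)

1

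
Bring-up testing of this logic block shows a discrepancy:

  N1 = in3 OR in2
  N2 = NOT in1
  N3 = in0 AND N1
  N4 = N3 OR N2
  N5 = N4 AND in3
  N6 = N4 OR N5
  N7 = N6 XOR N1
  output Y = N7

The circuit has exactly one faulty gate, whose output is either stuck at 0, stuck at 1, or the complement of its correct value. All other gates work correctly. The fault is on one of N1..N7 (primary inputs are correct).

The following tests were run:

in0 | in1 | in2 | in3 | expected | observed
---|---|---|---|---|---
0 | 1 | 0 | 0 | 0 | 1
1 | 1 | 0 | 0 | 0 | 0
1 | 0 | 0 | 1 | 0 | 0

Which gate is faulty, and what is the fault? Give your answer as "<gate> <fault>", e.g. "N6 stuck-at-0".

Fault-free values for test 1 (in0=0, in1=1, in2=0, in3=0): N1=0, N2=0, N3=0, N4=0, N5=0, N6=0, N7=0, giving Y=0. Observed 1.
Test 1: faults giving observed 1 are {N1 stuck-at-1, N1 inverted output, N2 stuck-at-1, N2 inverted output, N3 stuck-at-1, N3 inverted output, N4 stuck-at-1, N4 inverted output, N5 stuck-at-1, N5 inverted output, N6 stuck-at-1, N6 inverted output, N7 stuck-at-1, N7 inverted output}.
Test 2 (in0=1, in1=1, in2=0, in3=0): fault-free N1=0, N2=0, N3=0, N4=0, N5=0, N6=0, N7=0 → 0; observed 0. Eliminates N2 stuck-at-1, N2 inverted output, N3 stuck-at-1, N3 inverted output, N4 stuck-at-1, N4 inverted output, N5 stuck-at-1, N5 inverted output, N6 stuck-at-1, N6 inverted output, N7 stuck-at-1, N7 inverted output.
Test 3 (in0=1, in1=0, in2=0, in3=1): fault-free N1=1, N2=1, N3=1, N4=1, N5=1, N6=1, N7=0 → 0; observed 0. Eliminates N1 inverted output.
Only N1 stuck-at-1 is consistent with every test.

N1 stuck-at-1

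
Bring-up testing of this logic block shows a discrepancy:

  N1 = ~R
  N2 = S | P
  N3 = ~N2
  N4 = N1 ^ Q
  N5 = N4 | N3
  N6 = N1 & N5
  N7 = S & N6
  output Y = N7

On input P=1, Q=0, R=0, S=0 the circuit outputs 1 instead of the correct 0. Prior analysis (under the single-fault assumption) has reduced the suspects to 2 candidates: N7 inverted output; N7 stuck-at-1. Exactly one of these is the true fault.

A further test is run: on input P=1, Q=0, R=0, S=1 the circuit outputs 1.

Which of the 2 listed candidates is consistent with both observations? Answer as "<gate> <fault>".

N7 stuck-at-1

Evaluate each candidate on input P=1, Q=0, R=0, S=1:
  N7 inverted output: N1=1, N2=1, N3=0, N4=1, N5=1, N6=1, N7=0 [inverted output] → 0 — eliminated
  N7 stuck-at-1: N1=1, N2=1, N3=0, N4=1, N5=1, N6=1, N7=1 [stuck-at-1] → 1 — matches
Only N7 stuck-at-1 reproduces the observed 1.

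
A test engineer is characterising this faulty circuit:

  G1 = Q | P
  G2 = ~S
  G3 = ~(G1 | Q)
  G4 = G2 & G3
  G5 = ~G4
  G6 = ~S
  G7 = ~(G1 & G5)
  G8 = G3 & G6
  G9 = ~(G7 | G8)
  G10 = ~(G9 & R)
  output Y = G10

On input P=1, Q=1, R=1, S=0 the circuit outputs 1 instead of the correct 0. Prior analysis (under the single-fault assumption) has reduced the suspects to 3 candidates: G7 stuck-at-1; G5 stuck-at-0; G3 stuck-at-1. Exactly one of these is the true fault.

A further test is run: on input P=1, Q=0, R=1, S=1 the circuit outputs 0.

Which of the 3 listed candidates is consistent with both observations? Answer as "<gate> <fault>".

G3 stuck-at-1

Evaluate each candidate on input P=1, Q=0, R=1, S=1:
  G7 stuck-at-1: G1=1, G2=0, G3=0, G4=0, G5=1, G6=0, G7=1 [stuck-at-1], G8=0, G9=0, G10=1 → 1 — eliminated
  G5 stuck-at-0: G1=1, G2=0, G3=0, G4=0, G5=0 [stuck-at-0], G6=0, G7=1, G8=0, G9=0, G10=1 → 1 — eliminated
  G3 stuck-at-1: G1=1, G2=0, G3=1 [stuck-at-1], G4=0, G5=1, G6=0, G7=0, G8=0, G9=1, G10=0 → 0 — matches
Only G3 stuck-at-1 reproduces the observed 0.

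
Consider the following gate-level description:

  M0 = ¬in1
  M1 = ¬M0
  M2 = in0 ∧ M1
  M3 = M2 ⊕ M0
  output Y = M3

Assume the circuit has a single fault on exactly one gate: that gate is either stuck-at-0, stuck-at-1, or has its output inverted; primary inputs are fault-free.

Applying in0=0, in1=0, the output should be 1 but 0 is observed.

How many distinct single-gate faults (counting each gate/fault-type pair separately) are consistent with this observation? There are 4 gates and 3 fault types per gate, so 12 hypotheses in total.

Fault-free: M0=1, M1=0, M2=0, M3=1 → 1. Observed 0.
  M0 stuck-at-0: output 0 ✓
  M0 stuck-at-1: output 1 ✗
  M0 inverted output: output 0 ✓
  M1 stuck-at-0: output 1 ✗
  M1 stuck-at-1: output 1 ✗
  M1 inverted output: output 1 ✗
  M2 stuck-at-0: output 1 ✗
  M2 stuck-at-1: output 0 ✓
  M2 inverted output: output 0 ✓
  M3 stuck-at-0: output 0 ✓
  M3 stuck-at-1: output 1 ✗
  M3 inverted output: output 0 ✓
Consistent faults: {M0 stuck-at-0, M0 inverted output, M2 stuck-at-1, M2 inverted output, M3 stuck-at-0, M3 inverted output} — 6 in all.

6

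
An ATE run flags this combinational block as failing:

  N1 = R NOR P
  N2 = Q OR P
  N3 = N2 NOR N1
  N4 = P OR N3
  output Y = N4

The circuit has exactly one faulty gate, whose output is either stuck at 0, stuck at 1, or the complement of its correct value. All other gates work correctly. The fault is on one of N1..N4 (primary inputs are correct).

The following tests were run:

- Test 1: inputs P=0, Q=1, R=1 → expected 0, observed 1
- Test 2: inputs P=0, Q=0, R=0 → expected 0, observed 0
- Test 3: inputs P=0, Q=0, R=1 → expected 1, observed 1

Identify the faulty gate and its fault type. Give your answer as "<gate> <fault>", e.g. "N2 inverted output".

Fault-free values for test 1 (P=0, Q=1, R=1): N1=0, N2=1, N3=0, N4=0, giving Y=0. Observed 1.
Test 1: faults giving observed 1 are {N2 stuck-at-0, N2 inverted output, N3 stuck-at-1, N3 inverted output, N4 stuck-at-1, N4 inverted output}.
Test 2 (P=0, Q=0, R=0): fault-free N1=1, N2=0, N3=0, N4=0 → 0; observed 0. Eliminates N3 stuck-at-1, N3 inverted output, N4 stuck-at-1, N4 inverted output.
Test 3 (P=0, Q=0, R=1): fault-free N1=0, N2=0, N3=1, N4=1 → 1; observed 1. Eliminates N2 inverted output.
Only N2 stuck-at-0 is consistent with every test.

N2 stuck-at-0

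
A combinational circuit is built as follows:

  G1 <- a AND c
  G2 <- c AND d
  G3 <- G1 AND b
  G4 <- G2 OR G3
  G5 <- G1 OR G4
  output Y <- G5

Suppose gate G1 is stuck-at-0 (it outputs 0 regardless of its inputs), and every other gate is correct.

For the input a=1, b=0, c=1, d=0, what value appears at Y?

Propagate with G1 forced: G1=0 [stuck-at-0], G2=0, G3=0, G4=0, G5=0.
So Y = 0. (Without the fault it would be 1.)

0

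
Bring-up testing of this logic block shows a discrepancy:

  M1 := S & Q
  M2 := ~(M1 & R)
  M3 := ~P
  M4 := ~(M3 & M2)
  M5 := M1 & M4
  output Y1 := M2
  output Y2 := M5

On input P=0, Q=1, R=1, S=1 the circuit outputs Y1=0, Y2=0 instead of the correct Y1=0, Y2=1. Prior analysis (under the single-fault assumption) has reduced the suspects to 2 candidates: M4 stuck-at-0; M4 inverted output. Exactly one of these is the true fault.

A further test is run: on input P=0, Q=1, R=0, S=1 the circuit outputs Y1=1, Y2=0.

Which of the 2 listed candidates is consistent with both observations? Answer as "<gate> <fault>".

M4 stuck-at-0

Evaluate each candidate on input P=0, Q=1, R=0, S=1:
  M4 stuck-at-0: M1=1, M2=1, M3=1, M4=0 [stuck-at-0], M5=0 → Y1=1, Y2=0 — matches
  M4 inverted output: M1=1, M2=1, M3=1, M4=1 [inverted output], M5=1 → Y1=1, Y2=1 — eliminated
Only M4 stuck-at-0 reproduces the observed Y1=1, Y2=0.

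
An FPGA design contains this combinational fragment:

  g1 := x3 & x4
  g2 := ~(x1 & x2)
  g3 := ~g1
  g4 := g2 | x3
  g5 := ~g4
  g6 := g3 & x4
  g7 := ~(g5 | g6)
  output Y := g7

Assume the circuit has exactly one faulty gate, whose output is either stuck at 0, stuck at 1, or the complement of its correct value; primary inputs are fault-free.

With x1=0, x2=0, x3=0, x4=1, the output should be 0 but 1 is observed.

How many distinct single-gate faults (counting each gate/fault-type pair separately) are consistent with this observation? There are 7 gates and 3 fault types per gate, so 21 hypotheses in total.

8

Fault-free: g1=0, g2=1, g3=1, g4=1, g5=0, g6=1, g7=0 → 0. Observed 1.
  g1: stuck-at-1, inverted output ✓; others ✗
  g2: none of the 3 fault types match ✗
  g3: stuck-at-0, inverted output ✓; others ✗
  g4: none of the 3 fault types match ✗
  g5: none of the 3 fault types match ✗
  g6: stuck-at-0, inverted output ✓; others ✗
  g7: stuck-at-1, inverted output ✓; others ✗
Consistent faults: {g1 stuck-at-1, g1 inverted output, g3 stuck-at-0, g3 inverted output, g6 stuck-at-0, g6 inverted output, g7 stuck-at-1, g7 inverted output} — 8 in all.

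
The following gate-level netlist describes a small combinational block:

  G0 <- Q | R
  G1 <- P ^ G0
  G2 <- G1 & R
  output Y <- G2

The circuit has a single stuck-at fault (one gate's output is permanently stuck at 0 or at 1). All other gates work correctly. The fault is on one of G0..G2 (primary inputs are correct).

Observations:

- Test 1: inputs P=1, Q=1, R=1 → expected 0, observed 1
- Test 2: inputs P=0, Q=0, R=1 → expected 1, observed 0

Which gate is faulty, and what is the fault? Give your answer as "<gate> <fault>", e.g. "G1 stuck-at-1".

G0 stuck-at-0

Fault-free values for test 1 (P=1, Q=1, R=1): G0=1, G1=0, G2=0, giving Y=0. Observed 1.
Test 1: faults giving observed 1 are {G0 stuck-at-0, G1 stuck-at-1, G2 stuck-at-1}.
Test 2 (P=0, Q=0, R=1): fault-free G0=1, G1=1, G2=1 → 1; observed 0. Eliminates G1 stuck-at-1, G2 stuck-at-1.
Only G0 stuck-at-0 is consistent with every test.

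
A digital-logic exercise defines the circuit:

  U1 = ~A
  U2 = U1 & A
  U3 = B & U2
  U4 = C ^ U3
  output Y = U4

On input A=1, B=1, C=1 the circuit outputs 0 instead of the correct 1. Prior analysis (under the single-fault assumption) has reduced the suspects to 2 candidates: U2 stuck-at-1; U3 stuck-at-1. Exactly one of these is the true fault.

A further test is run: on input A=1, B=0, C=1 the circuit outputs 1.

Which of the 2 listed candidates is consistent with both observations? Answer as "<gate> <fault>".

Evaluate each candidate on input A=1, B=0, C=1:
  U2 stuck-at-1: U1=0, U2=1 [stuck-at-1], U3=0, U4=1 → 1 — matches
  U3 stuck-at-1: U1=0, U2=0, U3=1 [stuck-at-1], U4=0 → 0 — eliminated
Only U2 stuck-at-1 reproduces the observed 1.

U2 stuck-at-1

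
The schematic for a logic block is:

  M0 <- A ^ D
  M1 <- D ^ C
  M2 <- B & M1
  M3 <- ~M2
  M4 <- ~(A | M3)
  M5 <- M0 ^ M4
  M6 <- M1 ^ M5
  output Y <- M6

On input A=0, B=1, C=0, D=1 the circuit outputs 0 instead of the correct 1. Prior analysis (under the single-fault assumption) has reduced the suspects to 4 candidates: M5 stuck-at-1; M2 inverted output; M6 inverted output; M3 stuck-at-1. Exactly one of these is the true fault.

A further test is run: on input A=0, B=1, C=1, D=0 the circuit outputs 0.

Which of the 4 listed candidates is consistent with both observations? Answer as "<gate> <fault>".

Evaluate each candidate on input A=0, B=1, C=1, D=0:
  M5 stuck-at-1: M0=0, M1=1, M2=1, M3=0, M4=1, M5=1 [stuck-at-1], M6=0 → 0 — matches
  M2 inverted output: M0=0, M1=1, M2=0 [inverted output], M3=1, M4=0, M5=0, M6=1 → 1 — eliminated
  M6 inverted output: M0=0, M1=1, M2=1, M3=0, M4=1, M5=1, M6=1 [inverted output] → 1 — eliminated
  M3 stuck-at-1: M0=0, M1=1, M2=1, M3=1 [stuck-at-1], M4=0, M5=0, M6=1 → 1 — eliminated
Only M5 stuck-at-1 reproduces the observed 0.

M5 stuck-at-1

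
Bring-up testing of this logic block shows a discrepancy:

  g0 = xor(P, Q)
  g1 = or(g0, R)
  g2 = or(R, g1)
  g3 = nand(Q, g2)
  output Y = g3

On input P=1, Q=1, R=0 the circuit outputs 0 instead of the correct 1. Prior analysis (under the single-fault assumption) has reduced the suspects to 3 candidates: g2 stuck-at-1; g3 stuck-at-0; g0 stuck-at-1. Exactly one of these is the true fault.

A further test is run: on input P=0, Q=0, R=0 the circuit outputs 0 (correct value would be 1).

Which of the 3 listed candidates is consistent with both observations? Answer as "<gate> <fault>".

g3 stuck-at-0

Evaluate each candidate on input P=0, Q=0, R=0:
  g2 stuck-at-1: g0=0, g1=0, g2=1 [stuck-at-1], g3=1 → 1 — eliminated
  g3 stuck-at-0: g0=0, g1=0, g2=0, g3=0 [stuck-at-0] → 0 — matches
  g0 stuck-at-1: g0=1 [stuck-at-1], g1=1, g2=1, g3=1 → 1 — eliminated
Only g3 stuck-at-0 reproduces the observed 0.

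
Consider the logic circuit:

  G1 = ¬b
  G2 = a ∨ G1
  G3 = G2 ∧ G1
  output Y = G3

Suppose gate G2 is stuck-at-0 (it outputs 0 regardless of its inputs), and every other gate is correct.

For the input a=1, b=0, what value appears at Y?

Propagate with G2 forced: G1=1, G2=0 [stuck-at-0], G3=0.
So Y = 0. (Without the fault it would be 1.)

0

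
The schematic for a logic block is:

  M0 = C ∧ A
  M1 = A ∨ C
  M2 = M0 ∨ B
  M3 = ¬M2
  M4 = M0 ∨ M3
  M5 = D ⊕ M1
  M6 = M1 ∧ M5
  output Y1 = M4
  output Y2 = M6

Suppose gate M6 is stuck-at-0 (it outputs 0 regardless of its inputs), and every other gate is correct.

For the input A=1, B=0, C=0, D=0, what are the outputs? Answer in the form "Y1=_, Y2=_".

Y1=1, Y2=0

Propagate with M6 forced: M0=0, M1=1, M2=0, M3=1, M4=1, M5=1, M6=0 [stuck-at-0].
So the outputs are Y1=1, Y2=0. (Without the fault they would be Y1=1, Y2=1.)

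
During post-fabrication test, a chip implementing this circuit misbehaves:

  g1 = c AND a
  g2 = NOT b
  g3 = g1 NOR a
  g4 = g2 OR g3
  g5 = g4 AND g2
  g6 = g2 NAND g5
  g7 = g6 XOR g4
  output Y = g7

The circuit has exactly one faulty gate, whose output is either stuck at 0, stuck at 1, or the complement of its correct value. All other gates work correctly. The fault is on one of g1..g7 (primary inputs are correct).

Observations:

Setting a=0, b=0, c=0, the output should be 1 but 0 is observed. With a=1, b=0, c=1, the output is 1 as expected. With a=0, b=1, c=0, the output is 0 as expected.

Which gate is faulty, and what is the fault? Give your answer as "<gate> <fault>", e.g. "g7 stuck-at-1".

g2 stuck-at-0

Fault-free values for test 1 (a=0, b=0, c=0): g1=0, g2=1, g3=1, g4=1, g5=1, g6=0, g7=1, giving Y=1. Observed 0.
Test 1: faults giving observed 0 are {g2 stuck-at-0, g2 inverted output, g5 stuck-at-0, g5 inverted output, g6 stuck-at-1, g6 inverted output, g7 stuck-at-0, g7 inverted output}.
Test 2 (a=1, b=0, c=1): fault-free g1=1, g2=1, g3=0, g4=1, g5=1, g6=0, g7=1 → 1; observed 1. Eliminates g5 stuck-at-0, g5 inverted output, g6 stuck-at-1, g6 inverted output, g7 stuck-at-0, g7 inverted output.
Test 3 (a=0, b=1, c=0): fault-free g1=0, g2=0, g3=1, g4=1, g5=0, g6=1, g7=0 → 0; observed 0. Eliminates g2 inverted output.
Only g2 stuck-at-0 is consistent with every test.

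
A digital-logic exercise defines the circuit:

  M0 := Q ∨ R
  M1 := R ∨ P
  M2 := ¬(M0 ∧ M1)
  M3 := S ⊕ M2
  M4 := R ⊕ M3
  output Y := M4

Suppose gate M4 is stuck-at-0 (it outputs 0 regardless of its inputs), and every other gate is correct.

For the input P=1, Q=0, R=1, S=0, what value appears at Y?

0

Propagate with M4 forced: M0=1, M1=1, M2=0, M3=0, M4=0 [stuck-at-0].
So Y = 0. (Without the fault it would be 1.)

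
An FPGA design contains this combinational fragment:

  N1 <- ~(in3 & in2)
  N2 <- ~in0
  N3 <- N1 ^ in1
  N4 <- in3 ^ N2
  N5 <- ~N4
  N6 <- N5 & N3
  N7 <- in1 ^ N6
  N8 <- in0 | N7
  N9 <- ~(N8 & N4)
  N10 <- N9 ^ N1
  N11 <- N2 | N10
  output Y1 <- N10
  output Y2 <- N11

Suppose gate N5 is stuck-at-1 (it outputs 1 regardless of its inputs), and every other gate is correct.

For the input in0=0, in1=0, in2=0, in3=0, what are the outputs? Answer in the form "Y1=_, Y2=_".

Y1=1, Y2=1

Propagate with N5 forced: N1=1, N2=1, N3=1, N4=1, N5=1 [stuck-at-1], N6=1, N7=1, N8=1, N9=0, N10=1, N11=1.
So the outputs are Y1=1, Y2=1. (Without the fault they would be Y1=0, Y2=1.)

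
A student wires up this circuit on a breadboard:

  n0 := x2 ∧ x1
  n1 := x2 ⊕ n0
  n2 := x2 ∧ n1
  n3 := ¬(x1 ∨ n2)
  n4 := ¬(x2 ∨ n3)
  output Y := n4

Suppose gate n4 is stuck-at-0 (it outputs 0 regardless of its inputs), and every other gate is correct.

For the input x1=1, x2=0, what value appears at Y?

0

Propagate with n4 forced: n0=0, n1=0, n2=0, n3=0, n4=0 [stuck-at-0].
So Y = 0. (Without the fault it would be 1.)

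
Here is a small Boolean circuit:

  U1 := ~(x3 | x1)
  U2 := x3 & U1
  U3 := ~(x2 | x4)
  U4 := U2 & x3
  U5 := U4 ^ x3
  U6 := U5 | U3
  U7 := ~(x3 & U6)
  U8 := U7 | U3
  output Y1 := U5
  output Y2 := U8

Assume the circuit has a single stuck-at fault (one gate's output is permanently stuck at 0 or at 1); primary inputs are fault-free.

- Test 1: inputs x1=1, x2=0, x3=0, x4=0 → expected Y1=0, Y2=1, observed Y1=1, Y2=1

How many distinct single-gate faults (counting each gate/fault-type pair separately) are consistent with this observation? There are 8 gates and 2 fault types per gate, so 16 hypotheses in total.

2

Fault-free: U1=0, U2=0, U3=1, U4=0, U5=0, U6=1, U7=1, U8=1 → Y1=0, Y2=1. Observed Y1=1, Y2=1.
  U1: none of the 2 fault types match ✗
  U2: none of the 2 fault types match ✗
  U3: none of the 2 fault types match ✗
  U4: stuck-at-1 ✓; others ✗
  U5: stuck-at-1 ✓; others ✗
  U6: none of the 2 fault types match ✗
  U7: none of the 2 fault types match ✗
  U8: none of the 2 fault types match ✗
Consistent faults: {U4 stuck-at-1, U5 stuck-at-1} — 2 in all.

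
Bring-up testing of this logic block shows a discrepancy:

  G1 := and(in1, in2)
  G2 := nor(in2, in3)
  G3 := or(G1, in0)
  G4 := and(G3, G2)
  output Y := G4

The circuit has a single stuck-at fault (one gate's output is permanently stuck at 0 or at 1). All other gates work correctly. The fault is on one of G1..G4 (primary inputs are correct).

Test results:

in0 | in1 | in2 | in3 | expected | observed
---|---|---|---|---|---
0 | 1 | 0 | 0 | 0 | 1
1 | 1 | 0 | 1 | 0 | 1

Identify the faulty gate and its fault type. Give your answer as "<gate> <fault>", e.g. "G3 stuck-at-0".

Fault-free values for test 1 (in0=0, in1=1, in2=0, in3=0): G1=0, G2=1, G3=0, G4=0, giving Y=0. Observed 1.
Test 1: faults giving observed 1 are {G1 stuck-at-1, G3 stuck-at-1, G4 stuck-at-1}.
Test 2 (in0=1, in1=1, in2=0, in3=1): fault-free G1=0, G2=0, G3=1, G4=0 → 0; observed 1. Eliminates G1 stuck-at-1, G3 stuck-at-1.
Only G4 stuck-at-1 is consistent with every test.

G4 stuck-at-1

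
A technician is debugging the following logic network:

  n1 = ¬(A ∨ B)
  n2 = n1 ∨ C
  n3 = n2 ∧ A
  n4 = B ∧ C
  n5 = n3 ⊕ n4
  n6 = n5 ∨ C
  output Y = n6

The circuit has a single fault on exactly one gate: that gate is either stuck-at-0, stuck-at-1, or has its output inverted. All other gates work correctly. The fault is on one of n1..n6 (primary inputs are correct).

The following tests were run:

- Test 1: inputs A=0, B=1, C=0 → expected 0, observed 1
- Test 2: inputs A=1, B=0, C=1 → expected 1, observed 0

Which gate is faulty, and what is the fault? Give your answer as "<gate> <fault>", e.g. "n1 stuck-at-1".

Fault-free values for test 1 (A=0, B=1, C=0): n1=0, n2=0, n3=0, n4=0, n5=0, n6=0, giving Y=0. Observed 1.
Test 1: faults giving observed 1 are {n3 stuck-at-1, n3 inverted output, n4 stuck-at-1, n4 inverted output, n5 stuck-at-1, n5 inverted output, n6 stuck-at-1, n6 inverted output}.
Test 2 (A=1, B=0, C=1): fault-free n1=0, n2=1, n3=1, n4=0, n5=1, n6=1 → 1; observed 0. Eliminates n3 stuck-at-1, n3 inverted output, n4 stuck-at-1, n4 inverted output, n5 stuck-at-1, n5 inverted output, n6 stuck-at-1.
Only n6 inverted output is consistent with every test.

n6 inverted output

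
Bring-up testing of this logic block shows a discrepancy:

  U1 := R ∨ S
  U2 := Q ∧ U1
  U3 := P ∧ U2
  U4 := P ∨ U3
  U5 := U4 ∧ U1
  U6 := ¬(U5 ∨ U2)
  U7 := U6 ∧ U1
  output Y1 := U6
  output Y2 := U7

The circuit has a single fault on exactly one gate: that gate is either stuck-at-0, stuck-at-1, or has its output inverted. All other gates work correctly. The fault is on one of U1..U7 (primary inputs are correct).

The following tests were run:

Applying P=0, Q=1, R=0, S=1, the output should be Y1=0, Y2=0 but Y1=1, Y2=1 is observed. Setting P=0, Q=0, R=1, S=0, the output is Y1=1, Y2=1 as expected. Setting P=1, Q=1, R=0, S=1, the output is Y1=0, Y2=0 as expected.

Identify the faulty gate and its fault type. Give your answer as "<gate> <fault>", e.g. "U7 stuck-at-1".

Fault-free values for test 1 (P=0, Q=1, R=0, S=1): U1=1, U2=1, U3=0, U4=0, U5=0, U6=0, U7=0, giving Y1=0, Y2=0. Observed Y1=1, Y2=1.
Test 1: faults giving observed Y1=1, Y2=1 are {U2 stuck-at-0, U2 inverted output, U6 stuck-at-1, U6 inverted output}.
Test 2 (P=0, Q=0, R=1, S=0): fault-free U1=1, U2=0, U3=0, U4=0, U5=0, U6=1, U7=1 → Y1=1, Y2=1; observed Y1=1, Y2=1. Eliminates U2 inverted output, U6 inverted output.
Test 3 (P=1, Q=1, R=0, S=1): fault-free U1=1, U2=1, U3=1, U4=1, U5=1, U6=0, U7=0 → Y1=0, Y2=0; observed Y1=0, Y2=0. Eliminates U6 stuck-at-1.
Only U2 stuck-at-0 is consistent with every test.

U2 stuck-at-0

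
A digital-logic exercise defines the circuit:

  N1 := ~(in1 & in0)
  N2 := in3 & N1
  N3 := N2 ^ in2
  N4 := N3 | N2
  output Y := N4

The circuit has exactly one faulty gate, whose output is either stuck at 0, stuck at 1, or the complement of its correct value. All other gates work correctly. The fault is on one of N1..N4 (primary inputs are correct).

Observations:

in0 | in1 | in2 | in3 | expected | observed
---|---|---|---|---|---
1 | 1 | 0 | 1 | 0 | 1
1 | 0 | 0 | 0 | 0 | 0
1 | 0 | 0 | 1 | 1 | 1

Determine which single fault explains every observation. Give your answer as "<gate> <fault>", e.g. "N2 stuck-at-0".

N1 stuck-at-1

Fault-free values for test 1 (in0=1, in1=1, in2=0, in3=1): N1=0, N2=0, N3=0, N4=0, giving Y=0. Observed 1.
Test 1: faults giving observed 1 are {N1 stuck-at-1, N1 inverted output, N2 stuck-at-1, N2 inverted output, N3 stuck-at-1, N3 inverted output, N4 stuck-at-1, N4 inverted output}.
Test 2 (in0=1, in1=0, in2=0, in3=0): fault-free N1=1, N2=0, N3=0, N4=0 → 0; observed 0. Eliminates N2 stuck-at-1, N2 inverted output, N3 stuck-at-1, N3 inverted output, N4 stuck-at-1, N4 inverted output.
Test 3 (in0=1, in1=0, in2=0, in3=1): fault-free N1=1, N2=1, N3=1, N4=1 → 1; observed 1. Eliminates N1 inverted output.
Only N1 stuck-at-1 is consistent with every test.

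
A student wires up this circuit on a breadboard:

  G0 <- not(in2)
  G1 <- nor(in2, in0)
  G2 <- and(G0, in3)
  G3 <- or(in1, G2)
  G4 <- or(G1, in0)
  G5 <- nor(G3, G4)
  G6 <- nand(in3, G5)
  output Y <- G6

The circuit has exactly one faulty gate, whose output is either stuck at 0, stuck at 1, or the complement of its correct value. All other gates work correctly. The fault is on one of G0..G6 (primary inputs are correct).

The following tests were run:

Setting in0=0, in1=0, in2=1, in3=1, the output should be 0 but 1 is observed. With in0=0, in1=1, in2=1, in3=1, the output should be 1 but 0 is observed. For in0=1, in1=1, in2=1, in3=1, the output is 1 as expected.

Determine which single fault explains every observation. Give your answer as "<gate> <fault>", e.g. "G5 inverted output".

Fault-free values for test 1 (in0=0, in1=0, in2=1, in3=1): G0=0, G1=0, G2=0, G3=0, G4=0, G5=1, G6=0, giving Y=0. Observed 1.
Test 1: faults giving observed 1 are {G0 stuck-at-1, G0 inverted output, G1 stuck-at-1, G1 inverted output, G2 stuck-at-1, G2 inverted output, G3 stuck-at-1, G3 inverted output, G4 stuck-at-1, G4 inverted output, G5 stuck-at-0, G5 inverted output, G6 stuck-at-1, G6 inverted output}.
Test 2 (in0=0, in1=1, in2=1, in3=1): fault-free G0=0, G1=0, G2=0, G3=1, G4=0, G5=0, G6=1 → 1; observed 0. Eliminates G0 stuck-at-1, G0 inverted output, G1 stuck-at-1, G1 inverted output, G2 stuck-at-1, G2 inverted output, G3 stuck-at-1, G4 stuck-at-1, G4 inverted output, G5 stuck-at-0, G6 stuck-at-1.
Test 3 (in0=1, in1=1, in2=1, in3=1): fault-free G0=0, G1=0, G2=0, G3=1, G4=1, G5=0, G6=1 → 1; observed 1. Eliminates G5 inverted output, G6 inverted output.
Only G3 inverted output is consistent with every test.

G3 inverted output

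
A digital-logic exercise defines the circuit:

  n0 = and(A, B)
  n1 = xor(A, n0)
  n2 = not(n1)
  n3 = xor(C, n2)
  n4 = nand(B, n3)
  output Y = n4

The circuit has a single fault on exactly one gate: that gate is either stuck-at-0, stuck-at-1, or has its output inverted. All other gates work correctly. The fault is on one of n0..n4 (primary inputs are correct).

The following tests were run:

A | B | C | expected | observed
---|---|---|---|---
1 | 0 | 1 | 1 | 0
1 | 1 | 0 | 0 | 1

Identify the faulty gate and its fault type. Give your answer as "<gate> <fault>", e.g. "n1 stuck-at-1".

n4 inverted output

Fault-free values for test 1 (A=1, B=0, C=1): n0=0, n1=1, n2=0, n3=1, n4=1, giving Y=1. Observed 0.
Test 1: faults giving observed 0 are {n4 stuck-at-0, n4 inverted output}.
Test 2 (A=1, B=1, C=0): fault-free n0=1, n1=0, n2=1, n3=1, n4=0 → 0; observed 1. Eliminates n4 stuck-at-0.
Only n4 inverted output is consistent with every test.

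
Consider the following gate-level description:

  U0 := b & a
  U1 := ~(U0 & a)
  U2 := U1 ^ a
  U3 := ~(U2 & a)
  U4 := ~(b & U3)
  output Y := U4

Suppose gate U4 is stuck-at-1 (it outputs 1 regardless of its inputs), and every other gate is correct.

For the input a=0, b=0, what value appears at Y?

1

Propagate with U4 forced: U0=0, U1=1, U2=1, U3=1, U4=1 [stuck-at-1].
So Y = 1. (Same as the fault-free value — the fault is masked on this input.)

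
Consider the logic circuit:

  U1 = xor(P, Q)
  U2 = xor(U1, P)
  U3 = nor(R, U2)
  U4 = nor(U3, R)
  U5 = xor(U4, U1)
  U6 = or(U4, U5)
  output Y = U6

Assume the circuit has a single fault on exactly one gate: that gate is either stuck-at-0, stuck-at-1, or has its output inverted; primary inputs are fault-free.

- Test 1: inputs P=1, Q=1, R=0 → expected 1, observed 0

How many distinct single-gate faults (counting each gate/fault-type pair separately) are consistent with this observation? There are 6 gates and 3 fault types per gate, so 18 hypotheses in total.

Fault-free: U1=0, U2=1, U3=0, U4=1, U5=1, U6=1 → 1. Observed 0.
  U1: none of the 3 fault types match ✗
  U2: stuck-at-0, inverted output ✓; others ✗
  U3: stuck-at-1, inverted output ✓; others ✗
  U4: stuck-at-0, inverted output ✓; others ✗
  U5: none of the 3 fault types match ✗
  U6: stuck-at-0, inverted output ✓; others ✗
Consistent faults: {U2 stuck-at-0, U2 inverted output, U3 stuck-at-1, U3 inverted output, U4 stuck-at-0, U4 inverted output, U6 stuck-at-0, U6 inverted output} — 8 in all.

8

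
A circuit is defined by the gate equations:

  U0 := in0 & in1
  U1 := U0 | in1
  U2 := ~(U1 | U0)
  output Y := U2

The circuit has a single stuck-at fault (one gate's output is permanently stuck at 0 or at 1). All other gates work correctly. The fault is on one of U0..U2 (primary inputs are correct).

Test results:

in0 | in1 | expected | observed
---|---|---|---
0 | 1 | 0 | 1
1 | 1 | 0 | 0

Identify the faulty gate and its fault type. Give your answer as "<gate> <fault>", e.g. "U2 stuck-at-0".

U1 stuck-at-0

Fault-free values for test 1 (in0=0, in1=1): U0=0, U1=1, U2=0, giving Y=0. Observed 1.
Test 1: faults giving observed 1 are {U1 stuck-at-0, U2 stuck-at-1}.
Test 2 (in0=1, in1=1): fault-free U0=1, U1=1, U2=0 → 0; observed 0. Eliminates U2 stuck-at-1.
Only U1 stuck-at-0 is consistent with every test.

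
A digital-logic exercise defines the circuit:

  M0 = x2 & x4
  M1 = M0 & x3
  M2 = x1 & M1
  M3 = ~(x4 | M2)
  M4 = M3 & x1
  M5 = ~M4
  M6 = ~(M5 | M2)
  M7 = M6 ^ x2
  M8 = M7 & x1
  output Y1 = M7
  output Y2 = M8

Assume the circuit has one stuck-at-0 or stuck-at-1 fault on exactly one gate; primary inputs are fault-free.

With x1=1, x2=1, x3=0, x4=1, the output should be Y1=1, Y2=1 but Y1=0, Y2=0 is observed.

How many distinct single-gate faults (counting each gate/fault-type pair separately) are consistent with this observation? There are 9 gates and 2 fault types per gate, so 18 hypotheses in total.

Fault-free: M0=1, M1=0, M2=0, M3=0, M4=0, M5=1, M6=0, M7=1, M8=1 → Y1=1, Y2=1. Observed Y1=0, Y2=0.
  M0: none of the 2 fault types match ✗
  M1: none of the 2 fault types match ✗
  M2: none of the 2 fault types match ✗
  M3: stuck-at-1 ✓; others ✗
  M4: stuck-at-1 ✓; others ✗
  M5: stuck-at-0 ✓; others ✗
  M6: stuck-at-1 ✓; others ✗
  M7: stuck-at-0 ✓; others ✗
  M8: none of the 2 fault types match ✗
Consistent faults: {M3 stuck-at-1, M4 stuck-at-1, M5 stuck-at-0, M6 stuck-at-1, M7 stuck-at-0} — 5 in all.

5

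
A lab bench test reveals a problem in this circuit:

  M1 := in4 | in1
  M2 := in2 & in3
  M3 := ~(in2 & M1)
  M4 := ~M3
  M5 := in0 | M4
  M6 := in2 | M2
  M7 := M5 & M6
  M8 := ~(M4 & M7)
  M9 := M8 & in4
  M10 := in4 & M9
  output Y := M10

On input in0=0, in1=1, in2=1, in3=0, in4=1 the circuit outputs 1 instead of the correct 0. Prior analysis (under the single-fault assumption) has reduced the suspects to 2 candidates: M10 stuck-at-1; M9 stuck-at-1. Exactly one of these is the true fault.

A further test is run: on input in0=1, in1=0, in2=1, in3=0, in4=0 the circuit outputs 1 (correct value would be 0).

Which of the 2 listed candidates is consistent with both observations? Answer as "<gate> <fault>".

Evaluate each candidate on input in0=1, in1=0, in2=1, in3=0, in4=0:
  M10 stuck-at-1: M1=0, M2=0, M3=1, M4=0, M5=1, M6=1, M7=1, M8=1, M9=0, M10=1 [stuck-at-1] → 1 — matches
  M9 stuck-at-1: M1=0, M2=0, M3=1, M4=0, M5=1, M6=1, M7=1, M8=1, M9=1 [stuck-at-1], M10=0 → 0 — eliminated
Only M10 stuck-at-1 reproduces the observed 1.

M10 stuck-at-1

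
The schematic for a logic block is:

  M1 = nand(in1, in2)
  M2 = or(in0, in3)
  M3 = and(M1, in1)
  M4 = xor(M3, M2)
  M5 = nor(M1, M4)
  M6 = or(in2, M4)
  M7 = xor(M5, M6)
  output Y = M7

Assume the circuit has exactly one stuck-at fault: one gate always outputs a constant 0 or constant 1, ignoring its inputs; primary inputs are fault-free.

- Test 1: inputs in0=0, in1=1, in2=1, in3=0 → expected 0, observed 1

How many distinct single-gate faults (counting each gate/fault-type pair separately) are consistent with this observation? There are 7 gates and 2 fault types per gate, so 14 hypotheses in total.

7

Fault-free: M1=0, M2=0, M3=0, M4=0, M5=1, M6=1, M7=0 → 0. Observed 1.
  M1 stuck-at-0: output 0 ✗
  M1 stuck-at-1: output 1 ✓
  M2 stuck-at-0: output 0 ✗
  M2 stuck-at-1: output 1 ✓
  M3 stuck-at-0: output 0 ✗
  M3 stuck-at-1: output 1 ✓
  M4 stuck-at-0: output 0 ✗
  M4 stuck-at-1: output 1 ✓
  M5 stuck-at-0: output 1 ✓
  M5 stuck-at-1: output 0 ✗
  M6 stuck-at-0: output 1 ✓
  M6 stuck-at-1: output 0 ✗
  M7 stuck-at-0: output 0 ✗
  M7 stuck-at-1: output 1 ✓
Consistent faults: {M1 stuck-at-1, M2 stuck-at-1, M3 stuck-at-1, M4 stuck-at-1, M5 stuck-at-0, M6 stuck-at-0, M7 stuck-at-1} — 7 in all.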